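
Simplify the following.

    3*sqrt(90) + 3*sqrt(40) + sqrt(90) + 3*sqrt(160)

30*sqrt(10)

3*sqrt(90) = 9*sqrt(10); 3*sqrt(40) = 6*sqrt(10); sqrt(90) = 3*sqrt(10); 3*sqrt(160) = 12*sqrt(10)
Combine: (9 + 6 + 3 + 12)·sqrt(10) = 30*sqrt(10)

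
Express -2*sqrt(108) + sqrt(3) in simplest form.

2*sqrt(108) = 12*sqrt(3); sqrt(3) = sqrt(3)
Combine: (-12 + 1)·sqrt(3) = -11*sqrt(3)

-11*sqrt(3)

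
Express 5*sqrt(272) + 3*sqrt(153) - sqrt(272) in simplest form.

5*sqrt(272) = 20*sqrt(17); 3*sqrt(153) = 9*sqrt(17); sqrt(272) = 4*sqrt(17)
Combine: (20 + 9 - 4)·sqrt(17) = 25*sqrt(17)

25*sqrt(17)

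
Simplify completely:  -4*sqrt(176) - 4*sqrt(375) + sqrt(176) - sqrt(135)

-23*sqrt(15) - 12*sqrt(11)

4*sqrt(176) = 16*sqrt(11); 4*sqrt(375) = 20*sqrt(15); sqrt(176) = 4*sqrt(11); sqrt(135) = 3*sqrt(15)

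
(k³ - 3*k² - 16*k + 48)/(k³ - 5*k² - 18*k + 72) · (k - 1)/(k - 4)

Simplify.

(k - 1)/(k - 6)

Factor: k³ - 3*k² - 16*k + 48 = (k - 4)·(k - 3)·(k + 4);  k³ - 5*k² - 18*k + 72 = (k + 4)·(k - 3)·(k - 6)
Cancel the common factors (k - 3), (k - 4), (k + 4).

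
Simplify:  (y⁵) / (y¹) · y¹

y⁵

Quotient: y⁴
Multiply by y¹: add exponents.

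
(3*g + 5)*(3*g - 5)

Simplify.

Product of conjugates: (P+Q)(P-Q) = P^2 - Q^2.

9*g^2 - 25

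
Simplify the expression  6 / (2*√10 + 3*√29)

Multiply numerator and denominator by -2*√10 + 3*√29.
Denominator becomes 221; numerator becomes -12*√10 + 18*√29.

(-12*√10 + 18*√29)/221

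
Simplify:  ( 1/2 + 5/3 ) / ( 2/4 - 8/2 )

Numerator: 1/2 + 5/3 = 13/6
Denominator: 2/4 - 8/2 = -7/2
Divide: (13/6) · (-2/7) = -13/21

-13/21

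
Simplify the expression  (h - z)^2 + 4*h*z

(h + z)^2

Expand the square and combine the 4*h*z term.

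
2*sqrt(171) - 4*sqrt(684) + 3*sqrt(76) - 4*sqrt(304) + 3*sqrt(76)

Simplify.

-22*sqrt(19)

2*sqrt(171) = 6*sqrt(19); 4*sqrt(684) = 24*sqrt(19); 3*sqrt(76) = 6*sqrt(19); 4*sqrt(304) = 16*sqrt(19); 3*sqrt(76) = 6*sqrt(19)
Combine: (6 - 24 + 6 - 16 + 6)·sqrt(19) = -22*sqrt(19)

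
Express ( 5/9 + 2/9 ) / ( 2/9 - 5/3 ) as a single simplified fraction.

-7/13

Numerator: 5/9 + 2/9 = 7/9
Denominator: 2/9 - 5/3 = -13/9
Divide: (7/9) · (-9/13) = -7/13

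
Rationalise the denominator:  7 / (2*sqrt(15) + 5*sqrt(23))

(-14*sqrt(15) + 35*sqrt(23))/515

Multiply numerator and denominator by -2*sqrt(15) + 5*sqrt(23).
Denominator becomes 515; numerator becomes -14*sqrt(15) + 35*sqrt(23).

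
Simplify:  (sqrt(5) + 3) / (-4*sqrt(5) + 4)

Multiply numerator and denominator by 4 + 4*sqrt(5).
Denominator becomes -64; numerator becomes 32 + 16*sqrt(5).

(-sqrt(5) - 2)/4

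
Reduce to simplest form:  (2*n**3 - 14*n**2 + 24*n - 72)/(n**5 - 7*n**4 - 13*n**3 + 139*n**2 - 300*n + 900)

Factor: 2*n**3 - 14*n**2 + 24*n - 72 = 2*(n**2 - n + 6)*(n - 6);  n**5 - 7*n**4 - 13*n**3 + 139*n**2 - 300*n + 900 = (n - 6)*(n**2 - n + 6)*(n - 5)*(n + 5)
Cancel the common factors (n**2 - n + 6), (n - 6).

2/(n**2 - 25)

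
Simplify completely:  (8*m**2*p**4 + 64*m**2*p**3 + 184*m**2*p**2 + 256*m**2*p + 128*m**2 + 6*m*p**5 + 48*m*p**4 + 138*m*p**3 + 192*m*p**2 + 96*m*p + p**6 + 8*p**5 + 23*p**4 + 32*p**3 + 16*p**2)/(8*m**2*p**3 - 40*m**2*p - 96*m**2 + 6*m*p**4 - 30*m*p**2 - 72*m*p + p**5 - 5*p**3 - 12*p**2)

(p**2 + 5*p + 4)/(p - 3)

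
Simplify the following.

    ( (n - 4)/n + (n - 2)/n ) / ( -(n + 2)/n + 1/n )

Numerator: (n - 4)/n + (n - 2)/n = (2*n - 6)/n
Denominator: -(n + 2)/n + 1/n = (-n - 1)/n
Divide: ((2*n - 6)/n) · (n/(-n - 1)) = (-2*n + 6)/(n + 1)

(-2*n + 6)/(n + 1)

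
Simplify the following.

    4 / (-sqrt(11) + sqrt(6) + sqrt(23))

(-18*sqrt(11) - 6*sqrt(23) + 28*sqrt(6) + 2*sqrt(1518))/57

Group as (sqrt(6) + sqrt(23)) - sqrt(11); multiply by (sqrt(6) + sqrt(23)) + sqrt(11), then rationalise the remaining surd.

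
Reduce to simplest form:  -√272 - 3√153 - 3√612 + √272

-27*√17

√272 = 4*√17; 3√153 = 9*√17; 3√612 = 18*√17; √272 = 4*√17
Combine: (-4 - 9 - 18 + 4)·√17 = -27*√17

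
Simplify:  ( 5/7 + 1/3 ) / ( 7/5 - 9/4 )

-440/357

Numerator: 5/7 + 1/3 = 22/21
Denominator: 7/5 - 9/4 = -17/20
Divide: (22/21) · (-20/17) = -440/357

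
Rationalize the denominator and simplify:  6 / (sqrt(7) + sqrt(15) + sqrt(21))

(-252*sqrt(5) + 6*sqrt(21) + 78*sqrt(15) + 174*sqrt(7))/419

Group as (sqrt(7) + sqrt(21)) + sqrt(15); multiply by (sqrt(7) + sqrt(21)) - sqrt(15), then rationalise the remaining surd.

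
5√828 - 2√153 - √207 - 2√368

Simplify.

5√828 = 30*√23; 2√153 = 6*√17; √207 = 3*√23; 2√368 = 8*√23

-6*√17 + 19*√23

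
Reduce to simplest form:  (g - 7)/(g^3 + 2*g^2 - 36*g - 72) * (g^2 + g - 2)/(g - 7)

(g - 1)/(g^2 - 36)

Factor: g^3 + 2*g^2 - 36*g - 72 = (g + 2)*(g + 6)*(g - 6);  g^2 + g - 2 = (g - 1)*(g + 2)
Cancel the common factors (g - 7), (g + 2).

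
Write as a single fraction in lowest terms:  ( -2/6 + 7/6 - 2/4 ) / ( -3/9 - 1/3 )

-1/2

Numerator: -2/6 + 7/6 - 2/4 = 1/3
Denominator: -3/9 - 1/3 = -2/3
Divide: (1/3) · (-3/2) = -1/2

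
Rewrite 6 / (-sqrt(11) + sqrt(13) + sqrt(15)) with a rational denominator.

Group as (sqrt(13) + sqrt(15)) - sqrt(11); multiply by (sqrt(13) + sqrt(15)) + sqrt(11), then rationalise the remaining surd.

(-102*sqrt(11) + 54*sqrt(15) + 78*sqrt(13) + 12*sqrt(2145))/491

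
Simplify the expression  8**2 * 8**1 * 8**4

2**21

8**2 = 2**6; 8**1 = 2**3; 8**4 = 2**12
Combine exponents: 2**21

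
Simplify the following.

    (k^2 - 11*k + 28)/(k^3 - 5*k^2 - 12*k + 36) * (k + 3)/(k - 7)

(k - 4)/(k^2 - 8*k + 12)

Factor: k^2 - 11*k + 28 = (k - 7)*(k - 4);  k^3 - 5*k^2 - 12*k + 36 = (k + 3)*(k - 2)*(k - 6)
Cancel the common factors (k - 7), (k + 3).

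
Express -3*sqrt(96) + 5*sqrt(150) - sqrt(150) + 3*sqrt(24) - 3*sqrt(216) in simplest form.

-4*sqrt(6)

3*sqrt(96) = 12*sqrt(6); 5*sqrt(150) = 25*sqrt(6); sqrt(150) = 5*sqrt(6); 3*sqrt(24) = 6*sqrt(6); 3*sqrt(216) = 18*sqrt(6)
Combine: (-12 + 25 - 5 + 6 - 18)·sqrt(6) = -4*sqrt(6)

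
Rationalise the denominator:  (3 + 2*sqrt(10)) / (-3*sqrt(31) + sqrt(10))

Multiply numerator and denominator by sqrt(10) + 3*sqrt(31).
Denominator becomes -269; numerator becomes 3*sqrt(10) + 20 + 9*sqrt(31) + 6*sqrt(310).

(-6*sqrt(310) - 9*sqrt(31) - 20 - 3*sqrt(10))/269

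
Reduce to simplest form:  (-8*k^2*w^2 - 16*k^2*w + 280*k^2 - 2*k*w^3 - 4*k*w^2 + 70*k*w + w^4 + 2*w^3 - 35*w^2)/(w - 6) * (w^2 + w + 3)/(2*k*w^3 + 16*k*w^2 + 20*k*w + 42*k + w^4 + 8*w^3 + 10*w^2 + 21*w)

Factor: -8*k^2*w^2 - 16*k^2*w + 280*k^2 - 2*k*w^3 - 4*k*w^2 + 70*k*w + w^4 + 2*w^3 - 35*w^2 = (-4*k + w)*(w - 5)*(w + 7)*(2*k + w);  2*k*w^3 + 16*k*w^2 + 20*k*w + 42*k + w^4 + 8*w^3 + 10*w^2 + 21*w = (2*k + w)*(w^2 + w + 3)*(w + 7)
Cancel the common factors (w^2 + w + 3), (2*k + w), (w + 7).

(-4*k*w + 20*k + w^2 - 5*w)/(w - 6)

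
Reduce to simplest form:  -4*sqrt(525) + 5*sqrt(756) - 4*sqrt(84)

4*sqrt(525) = 20*sqrt(21); 5*sqrt(756) = 30*sqrt(21); 4*sqrt(84) = 8*sqrt(21)
Combine: (-20 + 30 - 8)·sqrt(21) = 2*sqrt(21)

2*sqrt(21)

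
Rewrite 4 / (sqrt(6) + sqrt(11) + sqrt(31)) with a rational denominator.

Group as (sqrt(6) + sqrt(11)) + sqrt(31); multiply by (sqrt(6) + sqrt(11)) - sqrt(31), then rationalise the remaining surd.

(-2*sqrt(2046) - 14*sqrt(31) + 26*sqrt(11) + 36*sqrt(6))/17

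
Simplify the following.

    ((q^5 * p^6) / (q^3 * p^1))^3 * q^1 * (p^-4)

Inside the bracket: q^2 * p^5
Raise to the power 3: q^6 * p^15
Multiply by q^1 * (p^-4): add exponents.

p^11*q^7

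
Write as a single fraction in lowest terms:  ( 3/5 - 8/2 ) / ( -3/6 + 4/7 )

Numerator: 3/5 - 8/2 = -17/5
Denominator: -3/6 + 4/7 = 1/14
Divide: (-17/5) · (14) = -238/5

-238/5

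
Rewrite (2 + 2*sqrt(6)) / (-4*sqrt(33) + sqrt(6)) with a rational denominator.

(-12*sqrt(22) - 4*sqrt(33) - 6 - sqrt(6))/261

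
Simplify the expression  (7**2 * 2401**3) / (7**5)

7**2 = 7**2; 2401**3 = 7**12; 7**5 = 7**5
Combine exponents: 7**9

7**9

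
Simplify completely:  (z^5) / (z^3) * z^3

z^5

Quotient: z^2
Multiply by z^3: add exponents.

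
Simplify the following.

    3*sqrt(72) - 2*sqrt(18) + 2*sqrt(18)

18*sqrt(2)

3*sqrt(72) = 18*sqrt(2); 2*sqrt(18) = 6*sqrt(2); 2*sqrt(18) = 6*sqrt(2)
Combine: (18 - 6 + 6)·sqrt(2) = 18*sqrt(2)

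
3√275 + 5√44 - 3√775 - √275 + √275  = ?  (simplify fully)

3√275 = 15*√11; 5√44 = 10*√11; 3√775 = 15*√31; √275 = 5*√11; √275 = 5*√11

-15*√31 + 25*√11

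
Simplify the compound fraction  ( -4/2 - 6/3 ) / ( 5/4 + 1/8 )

-32/11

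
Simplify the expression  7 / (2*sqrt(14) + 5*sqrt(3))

Multiply numerator and denominator by -5*sqrt(3) + 2*sqrt(14).
Denominator becomes -19; numerator becomes -35*sqrt(3) + 14*sqrt(14).

(-14*sqrt(14) + 35*sqrt(3))/19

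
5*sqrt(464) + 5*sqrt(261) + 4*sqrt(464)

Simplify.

5*sqrt(464) = 20*sqrt(29); 5*sqrt(261) = 15*sqrt(29); 4*sqrt(464) = 16*sqrt(29)
Combine: (20 + 15 + 16)·sqrt(29) = 51*sqrt(29)

51*sqrt(29)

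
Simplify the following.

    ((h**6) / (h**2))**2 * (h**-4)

h**4

Inside the bracket: h**4
Raise to the power 2: h**8
Multiply by (h**-4): add exponents.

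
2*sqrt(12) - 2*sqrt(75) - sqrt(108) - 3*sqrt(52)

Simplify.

2*sqrt(12) = 4*sqrt(3); 2*sqrt(75) = 10*sqrt(3); sqrt(108) = 6*sqrt(3); 3*sqrt(52) = 6*sqrt(13)

-6*sqrt(13) - 12*sqrt(3)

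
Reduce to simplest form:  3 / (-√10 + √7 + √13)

Group as (√7 + √13) - √10; multiply by (√7 + √13) + √10, then rationalise the remaining surd.

(-5*√10 + 2*√13 + 8*√7 + √910)/44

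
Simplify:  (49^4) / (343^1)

49^4 = 7^8; 343^1 = 7^3
Combine exponents: 7^5

7^5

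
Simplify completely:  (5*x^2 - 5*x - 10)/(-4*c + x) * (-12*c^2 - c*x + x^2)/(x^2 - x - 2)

15*c + 5*x

Factor: 5*x^2 - 5*x - 10 = 5*(x - 2)*(x + 1);  -12*c^2 - c*x + x^2 = (3*c + x)*(-4*c + x);  x^2 - x - 2 = (x - 2)*(x + 1)
Cancel the common factors (x - 2), (-4*c + x), (x + 1).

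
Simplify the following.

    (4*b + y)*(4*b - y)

Difference of squares with P = 4*b, Q = y.

16*b**2 - y**2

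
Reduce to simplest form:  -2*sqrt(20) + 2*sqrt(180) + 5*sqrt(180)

38*sqrt(5)

2*sqrt(20) = 4*sqrt(5); 2*sqrt(180) = 12*sqrt(5); 5*sqrt(180) = 30*sqrt(5)
Combine: (-4 + 12 + 30)·sqrt(5) = 38*sqrt(5)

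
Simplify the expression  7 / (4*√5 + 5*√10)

(-28*√5 + 35*√10)/170

Multiply numerator and denominator by -4*√5 + 5*√10.
Denominator becomes 170; numerator becomes -28*√5 + 35*√10.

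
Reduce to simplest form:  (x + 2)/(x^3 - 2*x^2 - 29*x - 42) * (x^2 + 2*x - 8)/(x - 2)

Factor: x^3 - 2*x^2 - 29*x - 42 = (x + 3)*(x - 7)*(x + 2);  x^2 + 2*x - 8 = (x + 4)*(x - 2)
Cancel the common factors (x + 2), (x - 2).

(x + 4)/(x^2 - 4*x - 21)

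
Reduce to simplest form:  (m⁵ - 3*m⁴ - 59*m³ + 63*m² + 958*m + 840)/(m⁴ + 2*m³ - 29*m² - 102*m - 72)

Factor: m⁵ - 3*m⁴ - 59*m³ + 63*m² + 958*m + 840 = (m - 6)·(m + 5)·(m - 7)·(m + 1)·(m + 4);  m⁴ + 2*m³ - 29*m² - 102*m - 72 = (m + 1)·(m - 6)·(m + 4)·(m + 3)
Cancel the common factors (m - 6), (m + 1), (m + 4).

(m² - 2*m - 35)/(m + 3)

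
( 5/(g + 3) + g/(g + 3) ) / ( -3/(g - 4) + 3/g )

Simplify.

(-g^3 - g^2 + 20*g)/(12*g + 36)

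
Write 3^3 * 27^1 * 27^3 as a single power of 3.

3^3 = 3^3; 27^1 = 3^3; 27^3 = 3^9
Combine exponents: 3^15

3^15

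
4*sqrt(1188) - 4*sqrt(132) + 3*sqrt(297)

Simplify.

4*sqrt(1188) = 24*sqrt(33); 4*sqrt(132) = 8*sqrt(33); 3*sqrt(297) = 9*sqrt(33)
Combine: (24 - 8 + 9)·sqrt(33) = 25*sqrt(33)

25*sqrt(33)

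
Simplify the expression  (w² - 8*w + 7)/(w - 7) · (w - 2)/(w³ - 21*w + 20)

Factor: w² - 8*w + 7 = (w - 1)·(w - 7);  w³ - 21*w + 20 = (w - 4)·(w + 5)·(w - 1)
Cancel the common factors (w - 7), (w - 1).

(w - 2)/(w² + w - 20)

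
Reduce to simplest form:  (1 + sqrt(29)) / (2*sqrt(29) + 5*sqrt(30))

Multiply numerator and denominator by -5*sqrt(30) + 2*sqrt(29).
Denominator becomes -634; numerator becomes -5*sqrt(870) - 5*sqrt(30) + 2*sqrt(29) + 58.

(-58 - 2*sqrt(29) + 5*sqrt(30) + 5*sqrt(870))/634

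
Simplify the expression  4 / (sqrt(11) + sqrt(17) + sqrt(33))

(-88*sqrt(51) - 20*sqrt(33) + 108*sqrt(17) + 156*sqrt(11))/723

Group as (sqrt(11) + sqrt(17)) + sqrt(33); multiply by (sqrt(11) + sqrt(17)) - sqrt(33), then rationalise the remaining surd.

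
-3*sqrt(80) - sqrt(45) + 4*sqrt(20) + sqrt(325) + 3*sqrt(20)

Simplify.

-sqrt(5) + 5*sqrt(13)

3*sqrt(80) = 12*sqrt(5); sqrt(45) = 3*sqrt(5); 4*sqrt(20) = 8*sqrt(5); sqrt(325) = 5*sqrt(13); 3*sqrt(20) = 6*sqrt(5)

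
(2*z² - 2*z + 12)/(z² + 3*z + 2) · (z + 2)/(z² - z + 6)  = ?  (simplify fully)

Factor: 2*z² - 2*z + 12 = 2·(z² - z + 6);  z² + 3*z + 2 = (z + 2)·(z + 1)
Cancel the common factors (z² - z + 6), (z + 2).

2/(z + 1)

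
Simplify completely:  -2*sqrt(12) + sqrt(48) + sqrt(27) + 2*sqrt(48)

11*sqrt(3)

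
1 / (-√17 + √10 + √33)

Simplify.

Group as (√10 + √33) - √17; multiply by (√10 + √33) + √17, then rationalise the remaining surd.

(-13*√17 - 3*√33 + 20*√10 + √5610)/322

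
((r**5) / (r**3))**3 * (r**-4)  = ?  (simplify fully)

Inside the bracket: r**2
Raise to the power 3: r**6
Multiply by (r**-4): add exponents.

r**2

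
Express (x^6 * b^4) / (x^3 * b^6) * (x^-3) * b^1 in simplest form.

1/b

Quotient: x^3 * (b^-2)
Multiply by (x^-3) * b^1: add exponents.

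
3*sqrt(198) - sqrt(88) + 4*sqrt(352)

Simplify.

3*sqrt(198) = 9*sqrt(22); sqrt(88) = 2*sqrt(22); 4*sqrt(352) = 16*sqrt(22)
Combine: (9 - 2 + 16)·sqrt(22) = 23*sqrt(22)

23*sqrt(22)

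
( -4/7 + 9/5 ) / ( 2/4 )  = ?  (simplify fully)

Numerator: -4/7 + 9/5 = 43/35
Denominator: 2/4 = 1/2
Divide: (43/35) · (2) = 86/35

86/35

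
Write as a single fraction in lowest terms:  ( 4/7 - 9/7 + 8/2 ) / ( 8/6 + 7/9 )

207/133

Numerator: 4/7 - 9/7 + 8/2 = 23/7
Denominator: 8/6 + 7/9 = 19/9
Divide: (23/7) · (9/19) = 207/133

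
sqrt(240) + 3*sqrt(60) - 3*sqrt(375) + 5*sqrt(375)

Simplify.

sqrt(240) = 4*sqrt(15); 3*sqrt(60) = 6*sqrt(15); 3*sqrt(375) = 15*sqrt(15); 5*sqrt(375) = 25*sqrt(15)
Combine: (4 + 6 - 15 + 25)·sqrt(15) = 20*sqrt(15)

20*sqrt(15)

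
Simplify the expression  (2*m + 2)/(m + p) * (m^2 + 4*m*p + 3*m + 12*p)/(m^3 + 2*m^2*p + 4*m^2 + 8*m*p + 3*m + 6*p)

Factor: 2*m + 2 = 2*(m + 1);  m^2 + 4*m*p + 3*m + 12*p = (m + 3)*(m + 4*p);  m^3 + 2*m^2*p + 4*m^2 + 8*m*p + 3*m + 6*p = (m + 2*p)*(m + 3)*(m + 1)
Cancel the common factors (m + 3), (m + 1).

(2*m + 8*p)/(m^2 + 3*m*p + 2*p^2)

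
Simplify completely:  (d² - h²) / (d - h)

Difference of squares: factor out (d - h).

d + h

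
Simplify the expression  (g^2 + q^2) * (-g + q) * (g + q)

(q+g)(q-g) = -g^2 + q^2; continue pairing.

-g^4 + q^4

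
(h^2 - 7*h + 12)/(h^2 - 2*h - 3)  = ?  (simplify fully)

(h - 4)/(h + 1)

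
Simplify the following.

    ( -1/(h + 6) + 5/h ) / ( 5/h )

Numerator: -1/(h + 6) + 5/h = (4*h + 30)/(h^2 + 6*h)
Denominator: 5/h = 5/h
Divide: ((4*h + 30)/(h^2 + 6*h)) · (h/5) = (4*h + 30)/(5*h + 30)

(4*h + 30)/(5*h + 30)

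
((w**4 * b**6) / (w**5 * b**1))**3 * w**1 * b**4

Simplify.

Inside the bracket: (w**-1) * b**5
Raise to the power 3: (w**-3) * b**15
Multiply by w**1 * b**4: add exponents.

b**19/w**2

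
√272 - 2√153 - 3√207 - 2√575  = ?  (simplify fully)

-19*√23 - 2*√17

√272 = 4*√17; 2√153 = 6*√17; 3√207 = 9*√23; 2√575 = 10*√23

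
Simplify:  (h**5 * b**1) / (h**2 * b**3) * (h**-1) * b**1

Quotient: h**3 * (b**-2)
Multiply by (h**-1) * b**1: add exponents.

h**2/b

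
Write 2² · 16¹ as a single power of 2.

2^6

2² = 2^2; 16¹ = 2^4
Combine exponents: 2^6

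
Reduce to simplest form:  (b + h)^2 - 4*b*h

(b - h)^2

Expanding gives b^2 - 2*b*h + h^2, a perfect square.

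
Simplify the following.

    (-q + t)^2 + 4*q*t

(q + t)^2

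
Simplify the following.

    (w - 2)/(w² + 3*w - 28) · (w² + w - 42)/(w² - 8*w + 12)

1/(w - 4)

Factor: w² + 3*w - 28 = (w - 4)·(w + 7);  w² + w - 42 = (w - 6)·(w + 7);  w² - 8*w + 12 = (w - 6)·(w - 2)
Cancel the common factors (w - 6), (w + 7), (w - 2).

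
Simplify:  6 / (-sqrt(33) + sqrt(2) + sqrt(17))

(-7*sqrt(33) - 9*sqrt(17) - 24*sqrt(2) - sqrt(1122))/5

Group as (sqrt(2) + sqrt(17)) - sqrt(33); multiply by (sqrt(2) + sqrt(17)) + sqrt(33), then rationalise the remaining surd.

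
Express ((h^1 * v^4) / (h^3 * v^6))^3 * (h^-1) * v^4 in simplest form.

Inside the bracket: (h^-2) * (v^-2)
Raise to the power 3: (h^-6) * (v^-6)
Multiply by (h^-1) * v^4: add exponents.

1/(h^7*v^2)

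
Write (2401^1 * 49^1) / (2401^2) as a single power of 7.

2401^1 = 7^4; 49^1 = 7^2; 2401^2 = 7^8
Combine exponents: 7^(-2)

7^(-2)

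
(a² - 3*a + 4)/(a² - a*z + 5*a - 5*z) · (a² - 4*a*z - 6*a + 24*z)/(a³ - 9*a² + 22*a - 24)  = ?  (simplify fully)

(-a + 4*z)/(-a² + a*z - 5*a + 5*z)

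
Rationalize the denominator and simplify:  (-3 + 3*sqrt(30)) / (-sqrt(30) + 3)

Multiply numerator and denominator by 3 + sqrt(30).
Denominator becomes -21; numerator becomes 6*sqrt(30) + 81.

(-27 - 2*sqrt(30))/7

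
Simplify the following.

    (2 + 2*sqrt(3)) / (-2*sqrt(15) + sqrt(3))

(-12*sqrt(5) - 4*sqrt(15) - 6 - 2*sqrt(3))/57

Multiply numerator and denominator by sqrt(3) + 2*sqrt(15).
Denominator becomes -57; numerator becomes 2*sqrt(3) + 6 + 4*sqrt(15) + 12*sqrt(5).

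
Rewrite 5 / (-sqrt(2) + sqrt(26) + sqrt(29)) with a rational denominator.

(-265*sqrt(2) - 5*sqrt(29) + 25*sqrt(26) + 20*sqrt(377))/207

Group as (sqrt(26) + sqrt(29)) - sqrt(2); multiply by (sqrt(26) + sqrt(29)) + sqrt(2), then rationalise the remaining surd.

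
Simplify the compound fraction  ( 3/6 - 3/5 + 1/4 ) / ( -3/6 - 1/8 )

Numerator: 3/6 - 3/5 + 1/4 = 3/20
Denominator: -3/6 - 1/8 = -5/8
Divide: (3/20) · (-8/5) = -6/25

-6/25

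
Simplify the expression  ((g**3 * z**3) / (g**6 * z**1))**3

z**6/g**9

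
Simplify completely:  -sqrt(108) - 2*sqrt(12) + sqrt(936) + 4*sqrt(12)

-2*sqrt(3) + 6*sqrt(26)

sqrt(108) = 6*sqrt(3); 2*sqrt(12) = 4*sqrt(3); sqrt(936) = 6*sqrt(26); 4*sqrt(12) = 8*sqrt(3)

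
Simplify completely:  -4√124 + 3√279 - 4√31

4√124 = 8*√31; 3√279 = 9*√31; 4√31 = 4*√31
Combine: (-8 + 9 - 4)·√31 = -3*√31

-3*√31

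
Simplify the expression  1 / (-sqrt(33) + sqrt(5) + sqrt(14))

Group as (sqrt(5) + sqrt(14)) - sqrt(33); multiply by (sqrt(5) + sqrt(14)) + sqrt(33), then rationalise the remaining surd.

(7*sqrt(33) + 12*sqrt(14) + 21*sqrt(5) + sqrt(2310))/42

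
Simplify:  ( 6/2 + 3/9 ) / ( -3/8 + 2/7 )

-112/3

Numerator: 6/2 + 3/9 = 10/3
Denominator: -3/8 + 2/7 = -5/56
Divide: (10/3) · (-56/5) = -112/3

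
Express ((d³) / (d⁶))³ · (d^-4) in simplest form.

d^(-13)

Inside the bracket: (d^-3)
Raise to the power 3: (d^-9)
Multiply by (d^-4): add exponents.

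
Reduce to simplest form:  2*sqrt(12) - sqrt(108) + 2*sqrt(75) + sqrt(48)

2*sqrt(12) = 4*sqrt(3); sqrt(108) = 6*sqrt(3); 2*sqrt(75) = 10*sqrt(3); sqrt(48) = 4*sqrt(3)
Combine: (4 - 6 + 10 + 4)·sqrt(3) = 12*sqrt(3)

12*sqrt(3)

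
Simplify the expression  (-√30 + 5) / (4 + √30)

Multiply numerator and denominator by -√30 + 4.
Denominator becomes -14; numerator becomes -9*√30 + 50.

(-50 + 9*√30)/14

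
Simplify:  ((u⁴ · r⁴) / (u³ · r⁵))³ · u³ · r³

u⁶

Inside the bracket: u¹ · (r^-1)
Raise to the power 3: u³ · (r^-3)
Multiply by u³ · r³: add exponents.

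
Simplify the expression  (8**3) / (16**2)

8**3 = 2**9; 16**2 = 2**8
Combine exponents: 2**1

2**1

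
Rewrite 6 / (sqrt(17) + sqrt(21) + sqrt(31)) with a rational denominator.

(-12*sqrt(11067) + 42*sqrt(31) + 162*sqrt(21) + 210*sqrt(17))/1379

Group as (sqrt(17) + sqrt(21)) + sqrt(31); multiply by (sqrt(17) + sqrt(21)) - sqrt(31), then rationalise the remaining surd.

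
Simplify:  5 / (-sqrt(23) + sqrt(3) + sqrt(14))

(15*sqrt(23) + 30*sqrt(14) + 85*sqrt(3) + 5*sqrt(966))/66

Group as (sqrt(3) + sqrt(14)) - sqrt(23); multiply by (sqrt(3) + sqrt(14)) + sqrt(23), then rationalise the remaining surd.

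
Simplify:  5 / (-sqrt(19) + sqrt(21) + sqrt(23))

(-125*sqrt(19) + 85*sqrt(23) + 105*sqrt(21) + 10*sqrt(9177))/1307

Group as (sqrt(21) + sqrt(23)) - sqrt(19); multiply by (sqrt(21) + sqrt(23)) + sqrt(19), then rationalise the remaining surd.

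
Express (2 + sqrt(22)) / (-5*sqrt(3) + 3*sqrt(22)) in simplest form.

Multiply numerator and denominator by 5*sqrt(3) + 3*sqrt(22).
Denominator becomes 123; numerator becomes 10*sqrt(3) + 6*sqrt(22) + 5*sqrt(66) + 66.

(10*sqrt(3) + 6*sqrt(22) + 5*sqrt(66) + 66)/123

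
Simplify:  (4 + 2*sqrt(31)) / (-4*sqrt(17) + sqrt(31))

Multiply numerator and denominator by sqrt(31) + 4*sqrt(17).
Denominator becomes -241; numerator becomes 4*sqrt(31) + 62 + 16*sqrt(17) + 8*sqrt(527).

(-8*sqrt(527) - 16*sqrt(17) - 62 - 4*sqrt(31))/241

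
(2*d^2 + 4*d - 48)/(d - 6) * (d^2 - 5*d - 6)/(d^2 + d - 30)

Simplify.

Factor: 2*d^2 + 4*d - 48 = 2*(d - 4)*(d + 6);  d^2 - 5*d - 6 = (d - 6)*(d + 1);  d^2 + d - 30 = (d + 6)*(d - 5)
Cancel the common factors (d + 6), (d - 6).

(2*d^2 - 6*d - 8)/(d - 5)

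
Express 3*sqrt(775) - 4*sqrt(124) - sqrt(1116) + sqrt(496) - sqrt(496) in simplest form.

3*sqrt(775) = 15*sqrt(31); 4*sqrt(124) = 8*sqrt(31); sqrt(1116) = 6*sqrt(31); sqrt(496) = 4*sqrt(31); sqrt(496) = 4*sqrt(31)
Combine: (15 - 8 - 6 + 4 - 4)·sqrt(31) = sqrt(31)

sqrt(31)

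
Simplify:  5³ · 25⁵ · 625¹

5³ = 5^3; 25⁵ = 5^10; 625¹ = 5^4
Combine exponents: 5^17

5^17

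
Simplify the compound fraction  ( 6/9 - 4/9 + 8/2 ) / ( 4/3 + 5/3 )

Numerator: 6/9 - 4/9 + 8/2 = 38/9
Denominator: 4/3 + 5/3 = 3
Divide: (38/9) · (1/3) = 38/27

38/27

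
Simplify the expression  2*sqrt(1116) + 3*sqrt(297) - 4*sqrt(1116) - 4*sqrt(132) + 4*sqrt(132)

-12*sqrt(31) + 9*sqrt(33)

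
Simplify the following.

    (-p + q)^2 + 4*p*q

After expansion: p^2 + 2*p*q + q^2 — a perfect-square trinomial.

(p + q)^2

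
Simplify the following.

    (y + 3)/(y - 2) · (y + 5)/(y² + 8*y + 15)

Factor: y² + 8*y + 15 = (y + 3)·(y + 5)
Cancel the common factors (y + 5), (y + 3).

1/(y - 2)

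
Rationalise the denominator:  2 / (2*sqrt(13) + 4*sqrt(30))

Multiply numerator and denominator by -2*sqrt(13) + 4*sqrt(30).
Denominator becomes 428; numerator becomes -4*sqrt(13) + 8*sqrt(30).

(-sqrt(13) + 2*sqrt(30))/107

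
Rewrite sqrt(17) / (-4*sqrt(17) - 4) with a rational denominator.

Multiply numerator and denominator by -4 + 4*sqrt(17).
Denominator becomes -256; numerator becomes -4*sqrt(17) + 68.

(-17 + sqrt(17))/64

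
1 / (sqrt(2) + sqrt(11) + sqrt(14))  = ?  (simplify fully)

(-4*sqrt(77) - sqrt(14) + 5*sqrt(11) + 23*sqrt(2))/87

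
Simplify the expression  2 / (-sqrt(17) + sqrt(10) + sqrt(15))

(-4*sqrt(17) + 6*sqrt(15) + 11*sqrt(10) + 5*sqrt(102))/134

Group as (sqrt(10) + sqrt(15)) - sqrt(17); multiply by (sqrt(10) + sqrt(15)) + sqrt(17), then rationalise the remaining surd.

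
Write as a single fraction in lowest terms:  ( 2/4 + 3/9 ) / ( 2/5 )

25/12

Numerator: 2/4 + 3/9 = 5/6
Denominator: 2/5 = 2/5
Divide: (5/6) · (5/2) = 25/12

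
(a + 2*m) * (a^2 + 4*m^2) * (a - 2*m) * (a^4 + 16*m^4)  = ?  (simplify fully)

a^8 - 256*m^8

Telescope via difference of squares: (a+(2*m))(a-(2*m)) = a^2 - 4*m^2, then repeat with the next factor.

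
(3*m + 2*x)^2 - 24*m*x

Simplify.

(3*m - 2*x)^2

Expanding gives 9*m^2 - 12*m*x + 4*x^2, a perfect square.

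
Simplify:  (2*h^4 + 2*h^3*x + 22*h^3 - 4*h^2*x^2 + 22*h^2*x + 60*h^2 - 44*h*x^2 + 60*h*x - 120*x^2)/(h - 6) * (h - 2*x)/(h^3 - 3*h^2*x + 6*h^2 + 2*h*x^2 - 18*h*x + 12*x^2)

Factor: 2*h^4 + 2*h^3*x + 22*h^3 - 4*h^2*x^2 + 22*h^2*x + 60*h^2 - 44*h*x^2 + 60*h*x - 120*x^2 = 2*(h + 6)*(h + 2*x)*(h - x)*(h + 5);  h^3 - 3*h^2*x + 6*h^2 + 2*h*x^2 - 18*h*x + 12*x^2 = (h - x)*(h - 2*x)*(h + 6)
Cancel the common factors (h - x), (h - 2*x), (h + 6).

(2*h^2 + 4*h*x + 10*h + 20*x)/(h - 6)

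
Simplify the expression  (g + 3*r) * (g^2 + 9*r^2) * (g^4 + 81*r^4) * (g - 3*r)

Telescope via difference of squares: (g+(3*r))(g-(3*r)) = g^2 - 9*r^2, then repeat with the next factor.

g^8 - 6561*r^8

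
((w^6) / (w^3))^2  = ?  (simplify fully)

w^6

Inside the bracket: w^3
Raise to the power 2: w^6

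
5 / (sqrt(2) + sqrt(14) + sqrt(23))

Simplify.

(-20*sqrt(161) - 35*sqrt(23) + 55*sqrt(14) + 175*sqrt(2))/63

Group as (sqrt(2) + sqrt(14)) + sqrt(23); multiply by (sqrt(2) + sqrt(14)) - sqrt(23), then rationalise the remaining surd.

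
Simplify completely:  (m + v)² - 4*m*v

After expansion: m² - 2*m*v + v² — a perfect-square trinomial.

(m - v)²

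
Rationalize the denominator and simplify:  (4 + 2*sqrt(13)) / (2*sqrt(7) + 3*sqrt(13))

(-4*sqrt(91) - 8*sqrt(7) + 12*sqrt(13) + 78)/89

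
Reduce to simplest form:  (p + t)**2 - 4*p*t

(p - t)**2

Expanding gives p**2 - 2*p*t + t**2, a perfect square.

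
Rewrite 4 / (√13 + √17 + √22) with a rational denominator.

Group as (√13 + √22) + √17; multiply by (√13 + √22) - √17, then rationalise the remaining surd.

(-2*√4862 + 8*√22 + 18*√17 + 26*√13)/205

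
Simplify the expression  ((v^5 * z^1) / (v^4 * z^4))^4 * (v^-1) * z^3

v^3/z^9

Inside the bracket: v^1 * (z^-3)
Raise to the power 4: v^4 * (z^-12)
Multiply by (v^-1) * z^3: add exponents.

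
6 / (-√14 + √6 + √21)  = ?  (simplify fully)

(-78*√14 - 6*√21 + 174*√6 + 504)/335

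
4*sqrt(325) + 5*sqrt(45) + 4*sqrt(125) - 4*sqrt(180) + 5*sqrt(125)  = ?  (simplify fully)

4*sqrt(325) = 20*sqrt(13); 5*sqrt(45) = 15*sqrt(5); 4*sqrt(125) = 20*sqrt(5); 4*sqrt(180) = 24*sqrt(5); 5*sqrt(125) = 25*sqrt(5)

20*sqrt(13) + 36*sqrt(5)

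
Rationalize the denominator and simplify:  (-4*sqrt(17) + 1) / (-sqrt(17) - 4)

Multiply numerator and denominator by -4 + sqrt(17).
Denominator becomes -1; numerator becomes -72 + 17*sqrt(17).

-17*sqrt(17) + 72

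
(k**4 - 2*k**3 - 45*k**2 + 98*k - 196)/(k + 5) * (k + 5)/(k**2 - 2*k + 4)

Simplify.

Factor: k**4 - 2*k**3 - 45*k**2 + 98*k - 196 = (k + 7)*(k**2 - 2*k + 4)*(k - 7)
Cancel the common factors (k**2 - 2*k + 4), (k + 5).

k**2 - 49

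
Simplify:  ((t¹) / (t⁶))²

t^(-10)

Inside the bracket: (t^-5)
Raise to the power 2: (t^-10)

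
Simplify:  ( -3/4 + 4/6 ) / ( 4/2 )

Numerator: -3/4 + 4/6 = -1/12
Denominator: 4/2 = 2
Divide: (-1/12) · (1/2) = -1/24

-1/24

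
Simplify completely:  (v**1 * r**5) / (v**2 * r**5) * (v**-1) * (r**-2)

1/(r**2*v**2)

Quotient: (v**-1)
Multiply by (v**-1) * (r**-2): add exponents.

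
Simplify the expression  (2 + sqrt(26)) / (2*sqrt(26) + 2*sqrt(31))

Multiply numerator and denominator by -2*sqrt(31) + 2*sqrt(26).
Denominator becomes -20; numerator becomes -2*sqrt(806) - 4*sqrt(31) + 4*sqrt(26) + 52.

(-26 - 2*sqrt(26) + 2*sqrt(31) + sqrt(806))/10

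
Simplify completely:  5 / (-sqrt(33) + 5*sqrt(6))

Multiply numerator and denominator by sqrt(33) + 5*sqrt(6).
Denominator becomes 117; numerator becomes 5*sqrt(33) + 25*sqrt(6).

(5*sqrt(33) + 25*sqrt(6))/117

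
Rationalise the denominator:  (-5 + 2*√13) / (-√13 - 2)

Multiply numerator and denominator by -2 + √13.
Denominator becomes -9; numerator becomes -9*√13 + 36.

-4 + √13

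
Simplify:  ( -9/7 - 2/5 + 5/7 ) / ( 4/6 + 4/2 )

Numerator: -9/7 - 2/5 + 5/7 = -34/35
Denominator: 4/6 + 4/2 = 8/3
Divide: (-34/35) · (3/8) = -51/140

-51/140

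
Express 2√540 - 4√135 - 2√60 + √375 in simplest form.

2√540 = 12*√15; 4√135 = 12*√15; 2√60 = 4*√15; √375 = 5*√15
Combine: (12 - 12 - 4 + 5)·√15 = √15

√15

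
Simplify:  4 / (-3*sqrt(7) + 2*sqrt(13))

(-12*sqrt(7) - 8*sqrt(13))/11

Multiply numerator and denominator by 2*sqrt(13) + 3*sqrt(7).
Denominator becomes -11; numerator becomes 8*sqrt(13) + 12*sqrt(7).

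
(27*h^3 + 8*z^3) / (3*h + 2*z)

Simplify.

9*h^2 - 6*h*z + 4*z^2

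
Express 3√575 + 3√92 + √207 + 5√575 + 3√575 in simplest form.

3√575 = 15*√23; 3√92 = 6*√23; √207 = 3*√23; 5√575 = 25*√23; 3√575 = 15*√23
Combine: (15 + 6 + 3 + 25 + 15)·√23 = 64*√23

64*√23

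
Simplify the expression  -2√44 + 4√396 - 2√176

12*√11

2√44 = 4*√11; 4√396 = 24*√11; 2√176 = 8*√11
Combine: (-4 + 24 - 8)·√11 = 12*√11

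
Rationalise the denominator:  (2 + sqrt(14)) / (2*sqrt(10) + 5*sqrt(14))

Multiply numerator and denominator by -2*sqrt(10) + 5*sqrt(14).
Denominator becomes 310; numerator becomes -4*sqrt(35) - 4*sqrt(10) + 10*sqrt(14) + 70.

(-2*sqrt(35) - 2*sqrt(10) + 5*sqrt(14) + 35)/155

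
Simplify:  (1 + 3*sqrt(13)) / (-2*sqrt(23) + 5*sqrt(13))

(2*sqrt(23) + 5*sqrt(13) + 6*sqrt(299) + 195)/233

Multiply numerator and denominator by 2*sqrt(23) + 5*sqrt(13).
Denominator becomes 233; numerator becomes 2*sqrt(23) + 5*sqrt(13) + 6*sqrt(299) + 195.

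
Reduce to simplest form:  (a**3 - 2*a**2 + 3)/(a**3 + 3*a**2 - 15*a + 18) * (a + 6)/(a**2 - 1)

Factor: a**3 - 2*a**2 + 3 = (a**2 - 3*a + 3)*(a + 1);  a**3 + 3*a**2 - 15*a + 18 = (a**2 - 3*a + 3)*(a + 6);  a**2 - 1 = (a + 1)*(a - 1)
Cancel the common factors (a**2 - 3*a + 3), (a + 6), (a + 1).

1/(a - 1)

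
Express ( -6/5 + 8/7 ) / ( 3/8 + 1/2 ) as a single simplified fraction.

-16/245

Numerator: -6/5 + 8/7 = -2/35
Denominator: 3/8 + 1/2 = 7/8
Divide: (-2/35) · (8/7) = -16/245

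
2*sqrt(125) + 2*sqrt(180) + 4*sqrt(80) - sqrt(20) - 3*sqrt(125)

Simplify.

2*sqrt(125) = 10*sqrt(5); 2*sqrt(180) = 12*sqrt(5); 4*sqrt(80) = 16*sqrt(5); sqrt(20) = 2*sqrt(5); 3*sqrt(125) = 15*sqrt(5)
Combine: (10 + 12 + 16 - 2 - 15)·sqrt(5) = 21*sqrt(5)

21*sqrt(5)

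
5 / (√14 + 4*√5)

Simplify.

Multiply numerator and denominator by -√14 + 4*√5.
Denominator becomes 66; numerator becomes -5*√14 + 20*√5.

(-5*√14 + 20*√5)/66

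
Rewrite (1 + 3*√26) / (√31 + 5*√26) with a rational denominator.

(-3*√806 - √31 + 5*√26 + 390)/619

Multiply numerator and denominator by -√31 + 5*√26.
Denominator becomes 619; numerator becomes -3*√806 - √31 + 5*√26 + 390.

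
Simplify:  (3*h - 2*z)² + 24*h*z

Expanding gives 9*h² + 12*h*z + 4*z², a perfect square.

(3*h + 2*z)²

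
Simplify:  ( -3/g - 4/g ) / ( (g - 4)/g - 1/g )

Numerator: -3/g - 4/g = -7/g
Denominator: (g - 4)/g - 1/g = (g - 5)/g
Divide: (-7/g) · (g/(g - 5)) = -7/(g - 5)

-7/(g - 5)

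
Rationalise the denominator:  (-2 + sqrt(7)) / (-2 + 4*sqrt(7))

Multiply numerator and denominator by -4*sqrt(7) - 2.
Denominator becomes -108; numerator becomes -24 + 6*sqrt(7).

(-sqrt(7) + 4)/18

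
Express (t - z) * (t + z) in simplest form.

t^2 - z^2

Pair the conjugate factors: (t+z)(t-z) = t^2 - z^2.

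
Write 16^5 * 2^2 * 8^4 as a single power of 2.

2^34

16^5 = 2^20; 2^2 = 2^2; 8^4 = 2^12
Combine exponents: 2^34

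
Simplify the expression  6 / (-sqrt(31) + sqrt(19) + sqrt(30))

Group as (sqrt(19) + sqrt(30)) - sqrt(31); multiply by (sqrt(19) + sqrt(30)) + sqrt(31), then rationalise the remaining surd.

(-9*sqrt(31) + 10*sqrt(30) + 21*sqrt(19) + sqrt(17670))/163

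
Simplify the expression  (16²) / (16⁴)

16² = 2^8; 16⁴ = 2^16
Combine exponents: 2^(-8)

2^(-8)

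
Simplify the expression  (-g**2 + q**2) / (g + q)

-g**2 + q**2 factors as (-g + q)*(g + q).

-g + q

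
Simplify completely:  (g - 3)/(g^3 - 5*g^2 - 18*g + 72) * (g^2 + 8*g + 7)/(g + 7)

(g + 1)/(g^2 - 2*g - 24)

Factor: g^3 - 5*g^2 - 18*g + 72 = (g - 3)*(g - 6)*(g + 4);  g^2 + 8*g + 7 = (g + 7)*(g + 1)
Cancel the common factors (g - 3), (g + 7).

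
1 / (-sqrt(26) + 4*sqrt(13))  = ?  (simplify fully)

(sqrt(26) + 4*sqrt(13))/182

Multiply numerator and denominator by sqrt(26) + 4*sqrt(13).
Denominator becomes 182; numerator becomes sqrt(26) + 4*sqrt(13).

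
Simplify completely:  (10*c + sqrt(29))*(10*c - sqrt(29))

100*c**2 - 29

Product of conjugates: (P+Q)(P-Q) = P**2 - Q**2.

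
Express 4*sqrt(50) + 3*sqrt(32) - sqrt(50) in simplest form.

4*sqrt(50) = 20*sqrt(2); 3*sqrt(32) = 12*sqrt(2); sqrt(50) = 5*sqrt(2)
Combine: (20 + 12 - 5)·sqrt(2) = 27*sqrt(2)

27*sqrt(2)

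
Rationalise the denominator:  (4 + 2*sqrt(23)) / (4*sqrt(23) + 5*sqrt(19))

(-184 - 16*sqrt(23) + 20*sqrt(19) + 10*sqrt(437))/107

Multiply numerator and denominator by -5*sqrt(19) + 4*sqrt(23).
Denominator becomes -107; numerator becomes -10*sqrt(437) - 20*sqrt(19) + 16*sqrt(23) + 184.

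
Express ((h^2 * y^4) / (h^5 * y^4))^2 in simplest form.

h^(-6)

Inside the bracket: (h^-3)
Raise to the power 2: (h^-6)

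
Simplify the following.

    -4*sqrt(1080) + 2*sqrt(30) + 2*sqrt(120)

4*sqrt(1080) = 24*sqrt(30); 2*sqrt(30) = 2*sqrt(30); 2*sqrt(120) = 4*sqrt(30)
Combine: (-24 + 2 + 4)·sqrt(30) = -18*sqrt(30)

-18*sqrt(30)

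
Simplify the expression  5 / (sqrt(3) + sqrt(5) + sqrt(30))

(-70*sqrt(5) - 80*sqrt(3) + 75*sqrt(2) + 55*sqrt(30))/212

Group as (sqrt(3) + sqrt(5)) + sqrt(30); multiply by (sqrt(3) + sqrt(5)) - sqrt(30), then rationalise the remaining surd.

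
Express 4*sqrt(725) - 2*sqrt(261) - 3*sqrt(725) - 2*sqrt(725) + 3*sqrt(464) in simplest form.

sqrt(29)

4*sqrt(725) = 20*sqrt(29); 2*sqrt(261) = 6*sqrt(29); 3*sqrt(725) = 15*sqrt(29); 2*sqrt(725) = 10*sqrt(29); 3*sqrt(464) = 12*sqrt(29)
Combine: (20 - 6 - 15 - 10 + 12)·sqrt(29) = sqrt(29)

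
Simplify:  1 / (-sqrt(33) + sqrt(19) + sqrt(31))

(-17*sqrt(33) + 21*sqrt(31) + 45*sqrt(19) + 2*sqrt(19437))/2067

Group as (sqrt(19) + sqrt(31)) - sqrt(33); multiply by (sqrt(19) + sqrt(31)) + sqrt(33), then rationalise the remaining surd.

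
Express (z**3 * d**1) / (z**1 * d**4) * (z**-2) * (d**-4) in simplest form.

Quotient: z**2 * (d**-3)
Multiply by (z**-2) * (d**-4): add exponents.

d**(-7)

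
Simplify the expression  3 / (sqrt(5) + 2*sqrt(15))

(-3*sqrt(5) + 6*sqrt(15))/55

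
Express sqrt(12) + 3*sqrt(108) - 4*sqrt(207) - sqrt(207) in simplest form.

-15*sqrt(23) + 20*sqrt(3)

sqrt(12) = 2*sqrt(3); 3*sqrt(108) = 18*sqrt(3); 4*sqrt(207) = 12*sqrt(23); sqrt(207) = 3*sqrt(23)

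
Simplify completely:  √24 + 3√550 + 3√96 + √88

√24 = 2*√6; 3√550 = 15*√22; 3√96 = 12*√6; √88 = 2*√22

14*√6 + 17*√22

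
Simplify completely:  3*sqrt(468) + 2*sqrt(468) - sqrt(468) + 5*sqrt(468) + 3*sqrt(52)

3*sqrt(468) = 18*sqrt(13); 2*sqrt(468) = 12*sqrt(13); sqrt(468) = 6*sqrt(13); 5*sqrt(468) = 30*sqrt(13); 3*sqrt(52) = 6*sqrt(13)
Combine: (18 + 12 - 6 + 30 + 6)·sqrt(13) = 60*sqrt(13)

60*sqrt(13)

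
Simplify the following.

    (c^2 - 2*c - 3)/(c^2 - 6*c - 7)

(c - 3)/(c - 7)

Factor: c^2 - 2*c - 3 = (c + 1)*(c - 3);  c^2 - 6*c - 7 = (c - 7)*(c + 1)
Cancel the common factor (c + 1).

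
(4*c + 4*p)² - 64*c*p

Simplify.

After expansion: 16*c² - 32*c*p + 16*p² — a perfect-square trinomial.

16*(c - p)²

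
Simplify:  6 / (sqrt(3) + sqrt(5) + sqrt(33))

(-186*sqrt(5) - 210*sqrt(3) + 36*sqrt(55) + 150*sqrt(33))/565

Group as (sqrt(5) + sqrt(33)) + sqrt(3); multiply by (sqrt(5) + sqrt(33)) - sqrt(3), then rationalise the remaining surd.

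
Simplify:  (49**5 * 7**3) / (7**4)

7**9

49**5 = 7**10; 7**3 = 7**3; 7**4 = 7**4
Combine exponents: 7**9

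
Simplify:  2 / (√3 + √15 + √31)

Group as (√15 + √31) + √3; multiply by (√15 + √31) - √3, then rationalise the remaining surd.

(-12*√155 - 26*√31 + 38*√15 + 86*√3)/11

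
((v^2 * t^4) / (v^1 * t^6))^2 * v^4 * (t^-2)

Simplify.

Inside the bracket: v^1 * (t^-2)
Raise to the power 2: v^2 * (t^-4)
Multiply by v^4 * (t^-2): add exponents.

v^6/t^6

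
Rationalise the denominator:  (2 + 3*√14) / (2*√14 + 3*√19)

Multiply numerator and denominator by -3*√19 + 2*√14.
Denominator becomes -115; numerator becomes -9*√266 - 6*√19 + 4*√14 + 84.

(-84 - 4*√14 + 6*√19 + 9*√266)/115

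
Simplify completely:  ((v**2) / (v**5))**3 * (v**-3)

v**(-12)

Inside the bracket: (v**-3)
Raise to the power 3: (v**-9)
Multiply by (v**-3): add exponents.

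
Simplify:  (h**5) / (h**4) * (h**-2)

Quotient: h**1
Multiply by (h**-2): add exponents.

1/h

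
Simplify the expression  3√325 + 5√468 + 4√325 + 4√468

3√325 = 15*√13; 5√468 = 30*√13; 4√325 = 20*√13; 4√468 = 24*√13
Combine: (15 + 30 + 20 + 24)·√13 = 89*√13

89*√13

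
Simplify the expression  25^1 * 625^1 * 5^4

5^10

25^1 = 5^2; 625^1 = 5^4; 5^4 = 5^4
Combine exponents: 5^10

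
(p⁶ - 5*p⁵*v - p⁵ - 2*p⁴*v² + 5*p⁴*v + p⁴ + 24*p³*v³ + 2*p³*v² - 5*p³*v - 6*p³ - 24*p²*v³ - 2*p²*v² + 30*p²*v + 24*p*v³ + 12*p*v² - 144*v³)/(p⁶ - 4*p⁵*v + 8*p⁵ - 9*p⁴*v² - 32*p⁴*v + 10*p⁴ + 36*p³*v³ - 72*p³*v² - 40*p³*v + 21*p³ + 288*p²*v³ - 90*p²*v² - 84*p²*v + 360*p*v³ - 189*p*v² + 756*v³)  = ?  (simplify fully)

(p² + 2*p*v - 2*p - 4*v)/(p² + 3*p*v + 7*p + 21*v)

Factor: p⁶ - 5*p⁵*v - p⁵ - 2*p⁴*v² + 5*p⁴*v + p⁴ + 24*p³*v³ + 2*p³*v² - 5*p³*v - 6*p³ - 24*p²*v³ - 2*p²*v² + 30*p²*v + 24*p*v³ + 12*p*v² - 144*v³ = (p - 2)·(p - 4*v)·(p + 2*v)·(p - 3*v)·(p² + p + 3);  p⁶ - 4*p⁵*v + 8*p⁵ - 9*p⁴*v² - 32*p⁴*v + 10*p⁴ + 36*p³*v³ - 72*p³*v² - 40*p³*v + 21*p³ + 288*p²*v³ - 90*p²*v² - 84*p²*v + 360*p*v³ - 189*p*v² + 756*v³ = (p - 4*v)·(p + 3*v)·(p + 7)·(p² + p + 3)·(p - 3*v)
Cancel the common factors (p² + p + 3), (p - 3*v), (p - 4*v).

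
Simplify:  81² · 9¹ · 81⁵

3^30

81² = 3^8; 9¹ = 3^2; 81⁵ = 3^20
Combine exponents: 3^30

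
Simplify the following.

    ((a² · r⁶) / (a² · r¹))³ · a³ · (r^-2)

a³*r^13

Inside the bracket: r⁵
Raise to the power 3: r^15
Multiply by a³ · (r^-2): add exponents.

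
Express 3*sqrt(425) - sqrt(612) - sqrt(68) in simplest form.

7*sqrt(17)

3*sqrt(425) = 15*sqrt(17); sqrt(612) = 6*sqrt(17); sqrt(68) = 2*sqrt(17)
Combine: (15 - 6 - 2)·sqrt(17) = 7*sqrt(17)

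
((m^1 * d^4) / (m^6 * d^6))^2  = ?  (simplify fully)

Inside the bracket: (m^-5) * (d^-2)
Raise to the power 2: (m^-10) * (d^-4)

1/(d^4*m^10)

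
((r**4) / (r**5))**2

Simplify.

r**(-2)

Inside the bracket: (r**-1)
Raise to the power 2: (r**-2)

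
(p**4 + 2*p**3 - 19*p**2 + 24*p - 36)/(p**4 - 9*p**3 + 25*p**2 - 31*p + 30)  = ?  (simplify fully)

(p + 6)/(p - 5)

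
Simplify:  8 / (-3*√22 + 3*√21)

(-8*√22 - 8*√21)/3

Multiply numerator and denominator by 3*√21 + 3*√22.
Denominator becomes -9; numerator becomes 24*√21 + 24*√22.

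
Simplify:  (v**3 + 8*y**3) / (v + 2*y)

Apply the sum-of-cubes factorisation and cancel (v + 2*y).

v**2 - 2*v*y + 4*y**2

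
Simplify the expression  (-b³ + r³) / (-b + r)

b² + b*r + r²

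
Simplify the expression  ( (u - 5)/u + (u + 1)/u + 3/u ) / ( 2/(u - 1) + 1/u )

Numerator: (u - 5)/u + (u + 1)/u + 3/u = (2*u - 1)/u
Denominator: 2/(u - 1) + 1/u = (3*u - 1)/(u² - u)
Divide: ((2*u - 1)/u) · ((u² - u)/(3*u - 1)) = (2*u² - 3*u + 1)/(3*u - 1)

(2*u² - 3*u + 1)/(3*u - 1)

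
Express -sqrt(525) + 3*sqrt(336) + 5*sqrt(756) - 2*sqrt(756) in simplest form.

sqrt(525) = 5*sqrt(21); 3*sqrt(336) = 12*sqrt(21); 5*sqrt(756) = 30*sqrt(21); 2*sqrt(756) = 12*sqrt(21)
Combine: (-5 + 12 + 30 - 12)·sqrt(21) = 25*sqrt(21)

25*sqrt(21)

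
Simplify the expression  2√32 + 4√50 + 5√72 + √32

2√32 = 8*√2; 4√50 = 20*√2; 5√72 = 30*√2; √32 = 4*√2
Combine: (8 + 20 + 30 + 4)·√2 = 62*√2

62*√2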